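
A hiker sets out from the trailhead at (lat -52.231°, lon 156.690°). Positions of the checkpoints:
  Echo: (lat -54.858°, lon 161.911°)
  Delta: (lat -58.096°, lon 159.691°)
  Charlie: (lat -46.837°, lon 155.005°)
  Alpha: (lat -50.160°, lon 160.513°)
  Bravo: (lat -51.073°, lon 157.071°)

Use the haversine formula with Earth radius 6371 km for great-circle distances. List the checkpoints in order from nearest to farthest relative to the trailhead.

Distances from the trailhead:
Bravo (lat -51.073°, lon 157.071°): 131.4 km
Alpha (lat -50.160°, lon 160.513°): 352.0 km
Echo (lat -54.858°, lon 161.911°): 451.8 km
Charlie (lat -46.837°, lon 155.005°): 611.9 km
Delta (lat -58.096°, lon 159.691°): 679.3 km

Bravo, Alpha, Echo, Charlie, Delta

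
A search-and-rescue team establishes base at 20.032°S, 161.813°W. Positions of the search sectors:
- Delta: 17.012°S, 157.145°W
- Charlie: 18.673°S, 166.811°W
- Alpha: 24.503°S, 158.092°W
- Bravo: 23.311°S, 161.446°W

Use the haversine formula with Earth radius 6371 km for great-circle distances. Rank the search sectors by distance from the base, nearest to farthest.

Bravo, Charlie, Delta, Alpha

Distances from the base:
Bravo 23.311°S, 161.446°W: 366.6 km
Charlie 18.673°S, 166.811°W: 545.7 km
Delta 17.012°S, 157.145°W: 595.7 km
Alpha 24.503°S, 158.092°W: 627.4 km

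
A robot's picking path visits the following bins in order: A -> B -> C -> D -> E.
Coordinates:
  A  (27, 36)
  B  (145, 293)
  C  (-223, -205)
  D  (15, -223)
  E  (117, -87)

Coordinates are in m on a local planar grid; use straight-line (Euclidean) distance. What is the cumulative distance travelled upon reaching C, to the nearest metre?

902 m

Leg distances:
A→B: 282.8 m  (cumulative 282.8 m)
B→C: 619.2 m  (cumulative 902.0 m)
Cumulative distance at C ≈ 902 m.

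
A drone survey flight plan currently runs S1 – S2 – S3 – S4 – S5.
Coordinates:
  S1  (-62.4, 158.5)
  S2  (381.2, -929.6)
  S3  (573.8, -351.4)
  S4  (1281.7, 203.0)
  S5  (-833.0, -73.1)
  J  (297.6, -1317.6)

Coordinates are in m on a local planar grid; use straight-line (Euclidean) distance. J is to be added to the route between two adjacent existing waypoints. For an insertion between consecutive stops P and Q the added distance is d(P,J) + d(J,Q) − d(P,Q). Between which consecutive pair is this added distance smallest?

Added distance for inserting J between each consecutive pair:
S1–S2: 741.2 m
S2–S3: 792.4 m
S3–S4: 1917.0 m
S4–S5: 1360.0 m
Smallest added distance is 741.2 m, inserting between S1 and S2.

between S1 and S2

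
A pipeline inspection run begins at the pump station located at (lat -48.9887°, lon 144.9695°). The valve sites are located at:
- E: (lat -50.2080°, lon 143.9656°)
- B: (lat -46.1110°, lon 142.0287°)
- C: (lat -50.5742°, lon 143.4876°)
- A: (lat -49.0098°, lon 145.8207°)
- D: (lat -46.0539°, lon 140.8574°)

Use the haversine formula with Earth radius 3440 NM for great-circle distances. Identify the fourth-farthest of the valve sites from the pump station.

Distances from the pump station ((lat -48.9887°, lon 144.9695°)):
D: 242.5 NM
B: 209.9 NM
C: 111.2 NM
E: 83.0 NM
A: 33.6 NM
The fourth-farthest is E at 83.0 NM.

E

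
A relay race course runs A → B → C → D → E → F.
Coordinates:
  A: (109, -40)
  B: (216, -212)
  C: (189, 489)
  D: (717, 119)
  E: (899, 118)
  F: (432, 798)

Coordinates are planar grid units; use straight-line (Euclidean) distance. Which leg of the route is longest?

E–F

Leg distances:
A→B: 202.6
B→C: 701.5
C→D: 644.7
D→E: 182.0
E→F: 824.9
The longest leg is E–F at 824.9.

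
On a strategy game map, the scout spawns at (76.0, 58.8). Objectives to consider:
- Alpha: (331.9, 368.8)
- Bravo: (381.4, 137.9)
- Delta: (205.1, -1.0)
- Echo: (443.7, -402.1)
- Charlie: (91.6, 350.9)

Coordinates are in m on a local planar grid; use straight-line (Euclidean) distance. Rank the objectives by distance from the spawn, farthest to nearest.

Computing each straight-line distance from (76.0, 58.8):
Echo (443.7, -402.1): 589.6 m
Alpha (331.9, 368.8): 402.0 m
Bravo (381.4, 137.9): 315.5 m
Charlie (91.6, 350.9): 292.5 m
Delta (205.1, -1.0): 142.3 m

Echo, Alpha, Bravo, Charlie, Delta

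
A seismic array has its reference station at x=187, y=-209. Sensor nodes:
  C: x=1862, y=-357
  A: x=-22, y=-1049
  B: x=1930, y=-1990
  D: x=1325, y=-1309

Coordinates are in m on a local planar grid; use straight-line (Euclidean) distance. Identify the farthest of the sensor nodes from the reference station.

B

Distance to each, sorted:
B: 2492.0 m
C: 1681.5 m
D: 1582.7 m
A: 865.6 m
The farthest is B at 2492.0 m.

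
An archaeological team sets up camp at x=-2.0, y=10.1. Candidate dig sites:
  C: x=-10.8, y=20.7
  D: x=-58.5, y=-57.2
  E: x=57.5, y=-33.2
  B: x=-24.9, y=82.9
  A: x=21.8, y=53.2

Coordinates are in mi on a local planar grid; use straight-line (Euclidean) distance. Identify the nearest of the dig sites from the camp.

C

Distance to each, sorted:
C: 13.8 mi
A: 49.2 mi
E: 73.6 mi
B: 76.3 mi
D: 87.9 mi
The nearest is C at 13.8 mi.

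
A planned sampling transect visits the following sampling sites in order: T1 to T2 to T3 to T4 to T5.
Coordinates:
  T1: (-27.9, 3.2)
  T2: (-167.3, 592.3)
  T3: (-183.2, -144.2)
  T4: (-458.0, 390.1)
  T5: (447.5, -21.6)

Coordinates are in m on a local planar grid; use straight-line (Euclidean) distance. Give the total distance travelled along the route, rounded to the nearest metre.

2938 m

Leg distances:
T1→T2: 605.4 m  (cumulative 605.4 m)
T2→T3: 736.7 m  (cumulative 1342.0 m)
T3→T4: 600.8 m  (cumulative 1942.9 m)
T4→T5: 994.7 m  (cumulative 2937.6 m)
Total route length ≈ 2938 m.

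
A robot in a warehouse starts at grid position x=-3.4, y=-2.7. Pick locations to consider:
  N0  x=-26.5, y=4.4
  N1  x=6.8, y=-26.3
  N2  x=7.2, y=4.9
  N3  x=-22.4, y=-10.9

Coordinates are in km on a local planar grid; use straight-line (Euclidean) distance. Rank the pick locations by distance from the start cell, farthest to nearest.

Distances from the start cell:
N1 x=6.8, y=-26.3: 25.7 km
N0 x=-26.5, y=4.4: 24.2 km
N3 x=-22.4, y=-10.9: 20.7 km
N2 x=7.2, y=4.9: 13.0 km

N1, N0, N3, N2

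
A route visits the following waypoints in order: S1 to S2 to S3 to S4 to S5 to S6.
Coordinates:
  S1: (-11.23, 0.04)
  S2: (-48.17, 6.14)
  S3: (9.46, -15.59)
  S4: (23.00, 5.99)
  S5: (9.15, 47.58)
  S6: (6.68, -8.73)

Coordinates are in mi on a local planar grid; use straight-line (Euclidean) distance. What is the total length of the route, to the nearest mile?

Leg distances:
S1→S2: 37.4 mi  (cumulative 37.4 mi)
S2→S3: 61.6 mi  (cumulative 99.0 mi)
S3→S4: 25.5 mi  (cumulative 124.5 mi)
S4→S5: 43.8 mi  (cumulative 168.3 mi)
S5→S6: 56.4 mi  (cumulative 224.7 mi)
Total route length ≈ 225 mi.

225 mi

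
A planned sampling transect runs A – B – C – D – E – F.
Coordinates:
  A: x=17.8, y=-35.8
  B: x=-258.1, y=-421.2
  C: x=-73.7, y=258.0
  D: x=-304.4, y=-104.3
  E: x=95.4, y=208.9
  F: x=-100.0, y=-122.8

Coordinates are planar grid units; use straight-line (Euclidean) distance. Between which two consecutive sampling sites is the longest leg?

B–C

Leg distances:
A→B: 474.0
B→C: 703.8
C→D: 429.5
D→E: 507.9
E→F: 385.0
The longest leg is B–C at 703.8.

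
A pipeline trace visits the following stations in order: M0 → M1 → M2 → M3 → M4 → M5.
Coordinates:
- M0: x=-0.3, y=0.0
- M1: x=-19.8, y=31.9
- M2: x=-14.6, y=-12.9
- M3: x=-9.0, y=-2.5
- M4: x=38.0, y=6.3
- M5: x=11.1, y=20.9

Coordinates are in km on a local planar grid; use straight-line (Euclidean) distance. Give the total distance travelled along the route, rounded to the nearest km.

Leg distances:
M0→M1: 37.4 km  (cumulative 37.4 km)
M1→M2: 45.1 km  (cumulative 82.5 km)
M2→M3: 11.8 km  (cumulative 94.3 km)
M3→M4: 47.8 km  (cumulative 142.1 km)
M4→M5: 30.6 km  (cumulative 172.7 km)
Total route length ≈ 173 km.

173 km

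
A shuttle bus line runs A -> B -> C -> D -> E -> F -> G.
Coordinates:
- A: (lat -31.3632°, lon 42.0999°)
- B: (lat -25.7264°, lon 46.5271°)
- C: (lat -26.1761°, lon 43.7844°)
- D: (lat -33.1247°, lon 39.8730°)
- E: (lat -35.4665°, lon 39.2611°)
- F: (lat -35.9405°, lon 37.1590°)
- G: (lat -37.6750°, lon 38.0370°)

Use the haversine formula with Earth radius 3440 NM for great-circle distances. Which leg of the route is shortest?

E–F

Leg distances:
A→B: 411.1 NM
B→C: 150.5 NM
C→D: 464.3 NM
D→E: 143.8 NM
E→F: 106.4 NM
F→G: 112.4 NM
The shortest leg is E–F at 106.4 NM.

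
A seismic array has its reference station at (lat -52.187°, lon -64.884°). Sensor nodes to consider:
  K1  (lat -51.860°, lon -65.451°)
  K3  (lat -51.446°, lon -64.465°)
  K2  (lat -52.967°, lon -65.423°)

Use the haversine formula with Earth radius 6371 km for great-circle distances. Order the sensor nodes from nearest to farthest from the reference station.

K1, K3, K2

Distance from the reference station at (lat -52.187°, lon -64.884°) to each:
K1 (lat -51.860°, lon -65.451°): 53.2 km
K3 (lat -51.446°, lon -64.465°): 87.3 km
K2 (lat -52.967°, lon -65.423°): 94.1 km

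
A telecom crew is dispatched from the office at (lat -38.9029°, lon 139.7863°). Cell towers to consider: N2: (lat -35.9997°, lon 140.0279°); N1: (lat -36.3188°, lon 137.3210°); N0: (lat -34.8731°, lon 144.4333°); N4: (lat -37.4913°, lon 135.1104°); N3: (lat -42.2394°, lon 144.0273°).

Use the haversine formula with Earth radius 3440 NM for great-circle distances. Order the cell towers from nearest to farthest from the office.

N2, N1, N4, N3, N0

Distances from the office:
N2 (lat -35.9997°, lon 140.0279°): 174.7 NM
N1 (lat -36.3188°, lon 137.3210°): 194.5 NM
N4 (lat -37.4913°, lon 135.1104°): 236.3 NM
N3 (lat -42.2394°, lon 144.0273°): 278.4 NM
N0 (lat -34.8731°, lon 144.4333°): 329.0 NM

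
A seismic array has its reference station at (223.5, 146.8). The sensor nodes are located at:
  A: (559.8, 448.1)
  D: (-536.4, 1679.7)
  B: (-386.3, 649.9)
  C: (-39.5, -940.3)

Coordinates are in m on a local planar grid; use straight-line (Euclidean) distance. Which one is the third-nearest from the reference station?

C

Distances from the reference station ((223.5, 146.8)):
A: 451.5 m
B: 790.5 m
C: 1118.5 m
D: 1710.9 m
The third-nearest is C at 1118.5 m.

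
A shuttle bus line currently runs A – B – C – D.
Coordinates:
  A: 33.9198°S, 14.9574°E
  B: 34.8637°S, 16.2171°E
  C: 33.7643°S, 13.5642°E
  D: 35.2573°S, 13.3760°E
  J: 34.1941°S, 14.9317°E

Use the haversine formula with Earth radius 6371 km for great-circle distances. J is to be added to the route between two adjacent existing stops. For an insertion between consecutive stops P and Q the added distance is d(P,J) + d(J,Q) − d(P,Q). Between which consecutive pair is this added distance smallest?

between B and C

Added distance for inserting J between each consecutive pair:
A–B: 13.8 km
B–C: 1.6 km
C–D: 152.8 km
Smallest added distance is 1.6 km, inserting between B and C.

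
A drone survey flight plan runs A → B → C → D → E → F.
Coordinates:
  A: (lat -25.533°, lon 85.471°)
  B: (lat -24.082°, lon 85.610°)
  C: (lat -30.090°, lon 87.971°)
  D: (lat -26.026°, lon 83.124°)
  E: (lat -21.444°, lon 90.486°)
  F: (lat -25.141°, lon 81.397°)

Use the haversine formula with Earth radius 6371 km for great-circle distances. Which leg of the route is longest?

Leg distances:
A→B: 162.0 km
B→C: 707.7 km
C→D: 655.9 km
D→E: 905.8 km
E→F: 1014.9 km
The longest leg is E–F at 1014.9 km.

E–F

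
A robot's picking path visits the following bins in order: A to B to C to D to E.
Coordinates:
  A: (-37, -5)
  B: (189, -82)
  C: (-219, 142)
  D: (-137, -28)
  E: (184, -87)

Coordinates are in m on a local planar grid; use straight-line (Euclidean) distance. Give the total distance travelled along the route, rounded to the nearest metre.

Leg distances:
A→B: 238.8 m  (cumulative 238.8 m)
B→C: 465.4 m  (cumulative 704.2 m)
C→D: 188.7 m  (cumulative 892.9 m)
D→E: 326.4 m  (cumulative 1219.3 m)
Total route length ≈ 1219 m.

1219 m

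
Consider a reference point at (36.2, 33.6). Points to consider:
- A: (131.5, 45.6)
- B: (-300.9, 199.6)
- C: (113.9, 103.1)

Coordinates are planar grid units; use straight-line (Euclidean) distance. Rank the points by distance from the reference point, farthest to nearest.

B, C, A

Distance from the reference point at (36.2, 33.6) to each:
B (-300.9, 199.6): 375.8
C (113.9, 103.1): 104.2
A (131.5, 45.6): 96.1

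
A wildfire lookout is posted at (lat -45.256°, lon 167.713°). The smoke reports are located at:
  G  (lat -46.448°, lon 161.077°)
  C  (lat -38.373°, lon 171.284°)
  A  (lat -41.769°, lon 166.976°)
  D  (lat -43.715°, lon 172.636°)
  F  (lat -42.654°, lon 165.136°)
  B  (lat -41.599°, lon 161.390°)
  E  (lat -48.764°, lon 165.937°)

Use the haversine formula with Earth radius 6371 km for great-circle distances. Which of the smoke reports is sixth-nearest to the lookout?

Distance to each, sorted:
F: 355.3 km
A: 392.3 km
E: 412.6 km
D: 426.4 km
G: 530.6 km
B: 652.4 km
C: 820.4 km
The sixth-nearest is B at 652.4 km.

B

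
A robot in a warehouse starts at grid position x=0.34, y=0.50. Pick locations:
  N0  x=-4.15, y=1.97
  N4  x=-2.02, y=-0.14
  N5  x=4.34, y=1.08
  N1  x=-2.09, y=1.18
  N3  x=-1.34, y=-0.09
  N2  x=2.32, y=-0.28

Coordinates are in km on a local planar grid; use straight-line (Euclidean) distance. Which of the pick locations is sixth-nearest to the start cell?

N0

Distances from the start cell (x=0.34, y=0.50):
N3: 1.8 km
N2: 2.1 km
N4: 2.4 km
N1: 2.5 km
N5: 4.0 km
N0: 4.7 km
The sixth-nearest is N0 at 4.7 km.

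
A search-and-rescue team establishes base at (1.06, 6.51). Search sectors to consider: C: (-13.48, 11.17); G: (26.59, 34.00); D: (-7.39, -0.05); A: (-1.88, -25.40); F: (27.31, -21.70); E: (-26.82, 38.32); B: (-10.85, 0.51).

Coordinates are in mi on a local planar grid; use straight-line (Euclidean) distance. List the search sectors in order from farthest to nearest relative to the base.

E, F, G, A, C, B, D

Distances from the base:
E (-26.82, 38.32): 42.3 mi
F (27.31, -21.70): 38.5 mi
G (26.59, 34.00): 37.5 mi
A (-1.88, -25.40): 32.0 mi
C (-13.48, 11.17): 15.3 mi
B (-10.85, 0.51): 13.3 mi
D (-7.39, -0.05): 10.7 mi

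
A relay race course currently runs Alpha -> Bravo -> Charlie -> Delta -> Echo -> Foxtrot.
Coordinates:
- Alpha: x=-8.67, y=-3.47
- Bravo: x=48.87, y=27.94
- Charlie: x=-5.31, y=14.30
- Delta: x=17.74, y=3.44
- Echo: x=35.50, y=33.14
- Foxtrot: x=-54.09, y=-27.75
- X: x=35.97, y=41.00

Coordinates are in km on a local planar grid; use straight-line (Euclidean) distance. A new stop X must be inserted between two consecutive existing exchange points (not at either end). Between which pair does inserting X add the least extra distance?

Added distance for inserting X between each consecutive pair:
Alpha–Bravo: 15.8 km
Bravo–Charlie: 11.6 km
Charlie–Delta: 65.4 km
Delta–Echo: 15.0 km
Echo–Foxtrot: 12.9 km
Smallest added distance is 11.6 km, inserting between Bravo and Charlie.

between Bravo and Charlie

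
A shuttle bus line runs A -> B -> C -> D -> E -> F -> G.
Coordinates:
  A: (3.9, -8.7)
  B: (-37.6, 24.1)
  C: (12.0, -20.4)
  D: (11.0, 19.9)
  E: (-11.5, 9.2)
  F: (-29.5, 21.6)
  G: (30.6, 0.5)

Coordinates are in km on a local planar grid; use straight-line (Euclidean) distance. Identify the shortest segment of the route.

E–F

Leg distances:
A→B: 52.9 km
B→C: 66.6 km
C→D: 40.3 km
D→E: 24.9 km
E→F: 21.9 km
F→G: 63.7 km
The shortest leg is E–F at 21.9 km.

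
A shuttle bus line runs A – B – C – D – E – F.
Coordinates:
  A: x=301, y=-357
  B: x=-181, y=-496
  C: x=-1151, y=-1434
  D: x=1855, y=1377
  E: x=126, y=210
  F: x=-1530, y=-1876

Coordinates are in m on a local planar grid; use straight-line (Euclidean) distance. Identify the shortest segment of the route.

Leg distances:
A→B: 501.6 m
B→C: 1349.3 m
C→D: 4115.6 m
D→E: 2086.0 m
E→F: 2663.4 m
The shortest leg is A–B at 501.6 m.

A–B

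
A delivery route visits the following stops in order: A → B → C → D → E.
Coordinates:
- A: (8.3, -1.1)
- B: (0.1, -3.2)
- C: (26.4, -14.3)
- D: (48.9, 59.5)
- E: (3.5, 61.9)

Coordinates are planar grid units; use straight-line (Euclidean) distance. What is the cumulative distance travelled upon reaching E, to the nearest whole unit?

Leg distances:
A→B: 8.5  (cumulative 8.5)
B→C: 28.5  (cumulative 37.0)
C→D: 77.2  (cumulative 114.2)
D→E: 45.5  (cumulative 159.6)
Cumulative distance at E ≈ 160.

160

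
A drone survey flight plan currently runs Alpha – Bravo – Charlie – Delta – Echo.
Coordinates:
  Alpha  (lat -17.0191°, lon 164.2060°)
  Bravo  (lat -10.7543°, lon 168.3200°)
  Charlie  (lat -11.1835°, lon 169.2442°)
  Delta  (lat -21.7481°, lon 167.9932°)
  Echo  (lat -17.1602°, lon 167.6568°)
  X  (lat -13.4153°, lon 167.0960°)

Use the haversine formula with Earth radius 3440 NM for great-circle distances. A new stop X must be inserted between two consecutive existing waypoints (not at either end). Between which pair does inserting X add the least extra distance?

between Alpha and Bravo

Added distance for inserting X between each consecutive pair:
Alpha–Bravo: 2.8 NM
Bravo–Charlie: 298.9 NM
Charlie–Delta: 48.5 NM
Delta–Echo: 454.0 NM
Smallest added distance is 2.8 NM, inserting between Alpha and Bravo.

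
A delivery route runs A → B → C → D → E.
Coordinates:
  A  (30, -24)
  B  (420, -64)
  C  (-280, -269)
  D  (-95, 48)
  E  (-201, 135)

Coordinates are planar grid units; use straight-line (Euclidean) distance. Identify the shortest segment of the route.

D–E

Leg distances:
A→B: 392.0
B→C: 729.4
C→D: 367.0
D→E: 137.1
The shortest leg is D–E at 137.1.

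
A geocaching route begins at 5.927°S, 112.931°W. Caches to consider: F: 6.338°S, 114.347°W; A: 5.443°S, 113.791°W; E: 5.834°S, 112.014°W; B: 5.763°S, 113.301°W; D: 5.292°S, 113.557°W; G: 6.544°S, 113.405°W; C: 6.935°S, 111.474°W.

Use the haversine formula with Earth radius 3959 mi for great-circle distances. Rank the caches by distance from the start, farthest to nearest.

C, F, A, E, D, G, B

Distances from the start:
C 6.935°S, 111.474°W: 121.9 mi
F 6.338°S, 114.347°W: 101.3 mi
A 5.443°S, 113.791°W: 67.9 mi
E 5.834°S, 112.014°W: 63.4 mi
D 5.292°S, 113.557°W: 61.5 mi
G 6.544°S, 113.405°W: 53.6 mi
B 5.763°S, 113.301°W: 27.8 mi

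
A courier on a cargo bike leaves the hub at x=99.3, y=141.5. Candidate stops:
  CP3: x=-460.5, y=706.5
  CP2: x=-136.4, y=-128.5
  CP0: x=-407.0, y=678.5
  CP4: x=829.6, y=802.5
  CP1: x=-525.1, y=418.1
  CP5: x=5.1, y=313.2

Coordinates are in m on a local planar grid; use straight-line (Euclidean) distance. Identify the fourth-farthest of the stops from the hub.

CP1

Distances from the hub (x=99.3, y=141.5):
CP4: 985.0 m
CP3: 795.4 m
CP0: 738.0 m
CP1: 682.9 m
CP2: 358.4 m
CP5: 195.8 m
The fourth-farthest is CP1 at 682.9 m.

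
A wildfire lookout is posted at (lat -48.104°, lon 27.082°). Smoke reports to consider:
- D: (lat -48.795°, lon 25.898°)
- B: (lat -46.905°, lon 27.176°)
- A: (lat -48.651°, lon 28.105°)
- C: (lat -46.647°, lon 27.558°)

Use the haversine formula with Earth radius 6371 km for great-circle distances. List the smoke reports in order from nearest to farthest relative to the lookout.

A, D, B, C

Distance from the lookout at (lat -48.104°, lon 27.082°) to each:
A (lat -48.651°, lon 28.105°): 97.0 km
D (lat -48.795°, lon 25.898°): 116.3 km
B (lat -46.905°, lon 27.176°): 133.5 km
C (lat -46.647°, lon 27.558°): 165.9 km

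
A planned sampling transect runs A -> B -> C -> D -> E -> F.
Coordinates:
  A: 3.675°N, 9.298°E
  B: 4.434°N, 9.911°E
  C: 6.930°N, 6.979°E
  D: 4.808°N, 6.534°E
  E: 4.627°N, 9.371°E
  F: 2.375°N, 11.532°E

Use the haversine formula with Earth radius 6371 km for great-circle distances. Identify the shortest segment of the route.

Leg distances:
A→B: 108.4 km
B→C: 426.9 km
C→D: 241.0 km
D→E: 315.0 km
E→F: 346.7 km
The shortest leg is A–B at 108.4 km.

A–B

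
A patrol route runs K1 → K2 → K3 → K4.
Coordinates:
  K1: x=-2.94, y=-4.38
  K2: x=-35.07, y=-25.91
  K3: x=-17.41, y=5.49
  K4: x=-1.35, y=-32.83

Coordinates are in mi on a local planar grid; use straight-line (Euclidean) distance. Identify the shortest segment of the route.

K2–K3

Leg distances:
K1→K2: 38.7 mi
K2→K3: 36.0 mi
K3→K4: 41.5 mi
The shortest leg is K2–K3 at 36.0 mi.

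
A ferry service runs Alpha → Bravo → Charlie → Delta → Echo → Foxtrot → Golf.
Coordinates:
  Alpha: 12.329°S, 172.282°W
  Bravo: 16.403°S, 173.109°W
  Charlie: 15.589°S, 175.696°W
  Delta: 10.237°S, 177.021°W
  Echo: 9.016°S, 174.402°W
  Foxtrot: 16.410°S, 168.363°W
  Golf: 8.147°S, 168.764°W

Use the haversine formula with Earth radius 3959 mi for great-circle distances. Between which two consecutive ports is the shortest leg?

Leg distances:
Alpha→Bravo: 286.9 mi
Bravo→Charlie: 180.8 mi
Charlie→Delta: 380.4 mi
Delta→Echo: 197.4 mi
Echo→Foxtrot: 653.0 mi
Foxtrot→Golf: 571.6 mi
The shortest leg is Bravo–Charlie at 180.8 mi.

Bravo–Charlie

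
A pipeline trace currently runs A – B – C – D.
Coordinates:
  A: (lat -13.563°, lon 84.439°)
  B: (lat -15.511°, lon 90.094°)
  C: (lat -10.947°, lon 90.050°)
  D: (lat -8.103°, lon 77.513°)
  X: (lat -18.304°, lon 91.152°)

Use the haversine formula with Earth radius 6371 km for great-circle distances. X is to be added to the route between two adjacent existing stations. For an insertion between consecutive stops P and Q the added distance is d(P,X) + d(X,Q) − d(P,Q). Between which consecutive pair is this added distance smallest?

between A and B

Added distance for inserting X between each consecutive pair:
A–B: 574.6 km
B–C: 649.4 km
C–D: 1276.0 km
Smallest added distance is 574.6 km, inserting between A and B.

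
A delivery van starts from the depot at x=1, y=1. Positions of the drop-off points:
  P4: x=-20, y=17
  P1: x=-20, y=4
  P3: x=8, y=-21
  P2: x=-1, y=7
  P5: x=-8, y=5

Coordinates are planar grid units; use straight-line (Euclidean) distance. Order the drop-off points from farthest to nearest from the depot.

Computing each straight-line distance from x=1, y=1:
P4 x=-20, y=17: 26.4
P3 x=8, y=-21: 23.1
P1 x=-20, y=4: 21.2
P5 x=-8, y=5: 9.8
P2 x=-1, y=7: 6.3

P4, P3, P1, P5, P2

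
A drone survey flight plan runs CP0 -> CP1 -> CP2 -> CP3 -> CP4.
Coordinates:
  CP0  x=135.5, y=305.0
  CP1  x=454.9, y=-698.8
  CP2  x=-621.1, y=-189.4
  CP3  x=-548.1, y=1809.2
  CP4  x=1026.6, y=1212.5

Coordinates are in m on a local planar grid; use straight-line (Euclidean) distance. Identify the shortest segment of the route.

Leg distances:
CP0→CP1: 1053.4 m
CP1→CP2: 1190.5 m
CP2→CP3: 1999.9 m
CP3→CP4: 1684.0 m
The shortest leg is CP0–CP1 at 1053.4 m.

CP0–CP1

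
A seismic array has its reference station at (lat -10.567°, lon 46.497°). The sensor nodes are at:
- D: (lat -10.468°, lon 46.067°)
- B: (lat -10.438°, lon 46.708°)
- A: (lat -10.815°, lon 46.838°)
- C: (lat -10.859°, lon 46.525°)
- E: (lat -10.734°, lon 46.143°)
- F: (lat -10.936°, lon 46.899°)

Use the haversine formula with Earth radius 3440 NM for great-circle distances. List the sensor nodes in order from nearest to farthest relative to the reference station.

B, C, E, A, D, F

Distances from the reference station:
B (lat -10.438°, lon 46.708°): 14.7 NM
C (lat -10.859°, lon 46.525°): 17.6 NM
E (lat -10.734°, lon 46.143°): 23.2 NM
A (lat -10.815°, lon 46.838°): 25.0 NM
D (lat -10.468°, lon 46.067°): 26.1 NM
F (lat -10.936°, lon 46.899°): 32.5 NM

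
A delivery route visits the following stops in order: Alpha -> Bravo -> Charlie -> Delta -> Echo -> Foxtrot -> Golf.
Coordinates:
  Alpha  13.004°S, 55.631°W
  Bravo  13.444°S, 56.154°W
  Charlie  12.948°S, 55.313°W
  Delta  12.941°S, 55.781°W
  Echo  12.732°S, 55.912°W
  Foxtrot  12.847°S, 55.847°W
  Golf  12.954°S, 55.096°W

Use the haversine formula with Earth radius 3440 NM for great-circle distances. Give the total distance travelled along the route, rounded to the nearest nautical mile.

192 NM

Leg distances:
Alpha→Bravo: 40.4 NM  (cumulative 40.4 NM)
Bravo→Charlie: 57.5 NM  (cumulative 97.9 NM)
Charlie→Delta: 27.4 NM  (cumulative 125.3 NM)
Delta→Echo: 14.7 NM  (cumulative 140.0 NM)
Echo→Foxtrot: 7.9 NM  (cumulative 147.9 NM)
Foxtrot→Golf: 44.4 NM  (cumulative 192.3 NM)
Total route length ≈ 192 NM.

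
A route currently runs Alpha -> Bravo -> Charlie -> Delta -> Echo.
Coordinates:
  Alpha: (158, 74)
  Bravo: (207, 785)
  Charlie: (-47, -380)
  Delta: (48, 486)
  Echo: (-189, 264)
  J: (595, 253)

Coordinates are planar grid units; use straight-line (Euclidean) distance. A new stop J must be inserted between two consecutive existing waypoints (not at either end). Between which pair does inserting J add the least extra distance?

between Bravo and Charlie

Added distance for inserting J between each consecutive pair:
Alpha–Bravo: 418.0
Bravo–Charlie: 367.7
Charlie–Delta: 624.9
Delta–Echo: 1053.9
Smallest added distance is 367.7, inserting between Bravo and Charlie.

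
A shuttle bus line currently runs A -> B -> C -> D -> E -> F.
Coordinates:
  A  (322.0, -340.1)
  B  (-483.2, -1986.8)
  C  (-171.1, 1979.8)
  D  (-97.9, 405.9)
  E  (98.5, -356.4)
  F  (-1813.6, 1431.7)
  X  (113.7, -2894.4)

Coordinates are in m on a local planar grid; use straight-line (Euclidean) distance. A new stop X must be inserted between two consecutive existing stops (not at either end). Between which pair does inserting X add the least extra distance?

between A and B

Added distance for inserting X between each consecutive pair:
A–B: 1816.0 m
B–C: 1989.9 m
C–D: 6614.0 m
D–E: 5057.9 m
E–F: 4656.1 m
Smallest added distance is 1816.0 m, inserting between A and B.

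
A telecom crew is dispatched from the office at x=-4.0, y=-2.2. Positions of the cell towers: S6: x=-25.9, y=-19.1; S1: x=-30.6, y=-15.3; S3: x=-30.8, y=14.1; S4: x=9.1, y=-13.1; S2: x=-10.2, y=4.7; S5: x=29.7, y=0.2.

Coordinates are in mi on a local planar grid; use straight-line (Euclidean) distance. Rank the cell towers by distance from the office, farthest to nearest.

Distances from the office:
S5 x=29.7, y=0.2: 33.8 mi
S3 x=-30.8, y=14.1: 31.4 mi
S1 x=-30.6, y=-15.3: 29.7 mi
S6 x=-25.9, y=-19.1: 27.7 mi
S4 x=9.1, y=-13.1: 17.0 mi
S2 x=-10.2, y=4.7: 9.3 mi

S5, S3, S1, S6, S4, S2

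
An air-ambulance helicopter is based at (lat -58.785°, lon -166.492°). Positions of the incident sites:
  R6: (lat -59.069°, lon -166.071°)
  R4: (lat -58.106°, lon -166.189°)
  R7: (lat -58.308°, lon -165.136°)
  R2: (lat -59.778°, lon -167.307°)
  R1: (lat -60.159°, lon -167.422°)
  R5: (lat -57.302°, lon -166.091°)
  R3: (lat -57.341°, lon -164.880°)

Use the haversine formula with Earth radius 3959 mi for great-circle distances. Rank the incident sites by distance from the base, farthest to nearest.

Computing each great-circle distance from (lat -58.785°, lon -166.492°):
R3 (lat -57.341°, lon -164.880°): 115.9 mi
R5 (lat -57.302°, lon -166.091°): 103.5 mi
R1 (lat -60.159°, lon -167.422°): 100.4 mi
R2 (lat -59.778°, lon -167.307°): 74.4 mi
R7 (lat -58.308°, lon -165.136°): 59.0 mi
R4 (lat -58.106°, lon -166.189°): 48.2 mi
R6 (lat -59.069°, lon -166.071°): 24.7 mi

R3, R5, R1, R2, R7, R4, R6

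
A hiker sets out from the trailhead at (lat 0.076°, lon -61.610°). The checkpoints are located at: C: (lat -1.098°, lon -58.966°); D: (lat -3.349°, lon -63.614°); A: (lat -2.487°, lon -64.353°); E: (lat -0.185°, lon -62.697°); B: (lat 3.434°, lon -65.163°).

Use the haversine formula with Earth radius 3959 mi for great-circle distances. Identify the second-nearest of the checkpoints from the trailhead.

C

Distances from the trailhead ((lat 0.076°, lon -61.610°)):
E: 77.2 mi
C: 199.9 mi
A: 259.4 mi
D: 274.2 mi
B: 337.7 mi
The second-nearest is C at 199.9 mi.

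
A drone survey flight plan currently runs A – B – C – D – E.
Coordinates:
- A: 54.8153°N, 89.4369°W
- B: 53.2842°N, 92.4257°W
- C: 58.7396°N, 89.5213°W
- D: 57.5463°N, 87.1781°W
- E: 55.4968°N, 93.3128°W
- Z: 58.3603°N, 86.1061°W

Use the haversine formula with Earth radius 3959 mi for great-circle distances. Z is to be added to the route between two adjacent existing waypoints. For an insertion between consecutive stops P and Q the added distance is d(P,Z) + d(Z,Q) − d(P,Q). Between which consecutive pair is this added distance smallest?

between C and D

Added distance for inserting Z between each consecutive pair:
A–B: 542.4 mi
B–C: 160.3 mi
C–D: 75.7 mi
D–E: 131.2 mi
Smallest added distance is 75.7 mi, inserting between C and D.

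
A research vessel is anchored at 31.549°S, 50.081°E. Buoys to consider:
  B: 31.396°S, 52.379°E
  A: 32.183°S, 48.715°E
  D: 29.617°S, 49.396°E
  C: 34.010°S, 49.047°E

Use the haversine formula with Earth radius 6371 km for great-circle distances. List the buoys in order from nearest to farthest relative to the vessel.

Distances from the vessel:
A 32.183°S, 48.715°E: 147.0 km
B 31.396°S, 52.379°E: 218.6 km
D 29.617°S, 49.396°E: 224.6 km
C 34.010°S, 49.047°E: 290.2 km

A, B, D, C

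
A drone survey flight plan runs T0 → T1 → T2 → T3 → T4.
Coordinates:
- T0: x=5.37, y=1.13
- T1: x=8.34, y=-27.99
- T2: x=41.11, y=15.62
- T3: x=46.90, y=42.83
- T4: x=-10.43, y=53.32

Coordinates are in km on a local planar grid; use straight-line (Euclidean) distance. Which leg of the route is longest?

T3–T4

Leg distances:
T0→T1: 29.3 km
T1→T2: 54.6 km
T2→T3: 27.8 km
T3→T4: 58.3 km
The longest leg is T3–T4 at 58.3 km.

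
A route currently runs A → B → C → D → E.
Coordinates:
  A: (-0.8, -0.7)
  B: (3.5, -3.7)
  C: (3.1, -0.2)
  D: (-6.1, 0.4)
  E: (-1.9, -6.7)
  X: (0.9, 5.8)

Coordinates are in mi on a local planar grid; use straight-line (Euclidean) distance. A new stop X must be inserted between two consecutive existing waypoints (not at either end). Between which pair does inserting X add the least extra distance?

between C and D

Added distance for inserting X between each consecutive pair:
A–B: 11.3 mi
B–C: 12.7 mi
C–D: 6.0 mi
D–E: 13.4 mi
Smallest added distance is 6.0 mi, inserting between C and D.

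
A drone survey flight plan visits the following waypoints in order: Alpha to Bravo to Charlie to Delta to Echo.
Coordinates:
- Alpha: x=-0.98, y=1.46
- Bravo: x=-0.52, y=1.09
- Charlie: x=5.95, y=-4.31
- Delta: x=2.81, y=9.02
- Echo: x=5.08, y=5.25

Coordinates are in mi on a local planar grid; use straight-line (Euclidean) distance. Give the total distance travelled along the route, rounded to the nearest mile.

Leg distances:
Alpha→Bravo: 0.6 mi  (cumulative 0.6 mi)
Bravo→Charlie: 8.4 mi  (cumulative 9.0 mi)
Charlie→Delta: 13.7 mi  (cumulative 22.7 mi)
Delta→Echo: 4.4 mi  (cumulative 27.1 mi)
Total route length ≈ 27 mi.

27 mi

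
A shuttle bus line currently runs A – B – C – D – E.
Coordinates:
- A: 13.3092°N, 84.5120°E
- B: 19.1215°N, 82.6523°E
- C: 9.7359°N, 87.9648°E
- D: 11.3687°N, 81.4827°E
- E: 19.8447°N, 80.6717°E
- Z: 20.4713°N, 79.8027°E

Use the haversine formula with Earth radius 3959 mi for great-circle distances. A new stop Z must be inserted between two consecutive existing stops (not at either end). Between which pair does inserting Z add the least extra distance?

between D and E

Added distance for inserting Z between each consecutive pair:
A–B: 371.8 mi
B–C: 387.7 mi
C–D: 1103.8 mi
D–E: 121.7 mi
Smallest added distance is 121.7 mi, inserting between D and E.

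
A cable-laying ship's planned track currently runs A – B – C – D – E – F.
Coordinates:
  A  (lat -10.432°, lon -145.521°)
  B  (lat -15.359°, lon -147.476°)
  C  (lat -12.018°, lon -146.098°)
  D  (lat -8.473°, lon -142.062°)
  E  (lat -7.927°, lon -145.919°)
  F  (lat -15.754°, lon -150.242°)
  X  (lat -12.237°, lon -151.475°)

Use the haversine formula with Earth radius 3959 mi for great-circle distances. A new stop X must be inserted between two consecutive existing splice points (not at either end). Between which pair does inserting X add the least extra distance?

Added distance for inserting X between each consecutive pair:
A–B: 401.5 mi
B–C: 459.1 mi
C–D: 686.3 mi
D–E: 905.2 mi
E–F: 123.1 mi
Smallest added distance is 123.1 mi, inserting between E and F.

between E and F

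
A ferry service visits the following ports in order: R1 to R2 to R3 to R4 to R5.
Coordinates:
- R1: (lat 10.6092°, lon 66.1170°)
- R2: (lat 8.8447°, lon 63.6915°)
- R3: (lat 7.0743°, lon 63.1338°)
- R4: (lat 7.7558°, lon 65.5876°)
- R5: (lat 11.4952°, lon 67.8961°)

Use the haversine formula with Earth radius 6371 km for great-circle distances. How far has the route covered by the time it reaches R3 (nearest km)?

537 km

Leg distances:
R1→R2: 330.4 km  (cumulative 330.4 km)
R2→R3: 206.2 km  (cumulative 536.6 km)
Cumulative distance at R3 ≈ 537 km.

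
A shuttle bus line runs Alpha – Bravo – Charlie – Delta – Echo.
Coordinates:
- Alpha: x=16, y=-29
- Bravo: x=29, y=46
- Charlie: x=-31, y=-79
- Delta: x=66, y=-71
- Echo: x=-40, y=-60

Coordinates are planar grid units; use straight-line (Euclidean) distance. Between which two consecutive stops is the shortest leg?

Alpha–Bravo

Leg distances:
Alpha→Bravo: 76.1
Bravo→Charlie: 138.7
Charlie→Delta: 97.3
Delta→Echo: 106.6
The shortest leg is Alpha–Bravo at 76.1.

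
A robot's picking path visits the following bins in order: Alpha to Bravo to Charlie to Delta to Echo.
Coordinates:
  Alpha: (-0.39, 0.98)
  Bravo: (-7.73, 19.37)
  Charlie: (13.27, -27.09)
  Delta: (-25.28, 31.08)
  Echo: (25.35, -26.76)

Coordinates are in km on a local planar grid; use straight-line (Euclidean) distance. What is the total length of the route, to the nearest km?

217 km

Leg distances:
Alpha→Bravo: 19.8 km  (cumulative 19.8 km)
Bravo→Charlie: 51.0 km  (cumulative 70.8 km)
Charlie→Delta: 69.8 km  (cumulative 140.6 km)
Delta→Echo: 76.9 km  (cumulative 217.4 km)
Total route length ≈ 217 km.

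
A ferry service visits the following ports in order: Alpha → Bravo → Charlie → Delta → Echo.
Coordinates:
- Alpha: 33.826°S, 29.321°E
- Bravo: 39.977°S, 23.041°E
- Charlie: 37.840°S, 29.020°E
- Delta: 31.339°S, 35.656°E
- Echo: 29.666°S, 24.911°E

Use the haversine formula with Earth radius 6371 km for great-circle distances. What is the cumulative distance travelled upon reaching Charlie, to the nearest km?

1452 km

Leg distances:
Alpha→Bravo: 882.4 km  (cumulative 882.4 km)
Bravo→Charlie: 569.1 km  (cumulative 1451.6 km)
Cumulative distance at Charlie ≈ 1452 km.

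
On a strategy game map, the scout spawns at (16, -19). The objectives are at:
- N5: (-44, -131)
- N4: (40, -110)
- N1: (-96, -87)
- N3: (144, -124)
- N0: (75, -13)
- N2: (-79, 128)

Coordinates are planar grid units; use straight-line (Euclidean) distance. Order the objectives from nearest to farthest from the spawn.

Distance from the spawn at (16, -19) to each:
N0 (75, -13): 59.3
N4 (40, -110): 94.1
N5 (-44, -131): 127.1
N1 (-96, -87): 131.0
N3 (144, -124): 165.6
N2 (-79, 128): 175.0

N0, N4, N5, N1, N3, N2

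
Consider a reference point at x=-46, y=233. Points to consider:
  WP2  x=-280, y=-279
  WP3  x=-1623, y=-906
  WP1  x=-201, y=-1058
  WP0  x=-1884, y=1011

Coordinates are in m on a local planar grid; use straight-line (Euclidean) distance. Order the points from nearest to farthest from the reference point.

WP2, WP1, WP3, WP0

Distances from the reference point:
WP2 x=-280, y=-279: 562.9 m
WP1 x=-201, y=-1058: 1300.3 m
WP3 x=-1623, y=-906: 1945.3 m
WP0 x=-1884, y=1011: 1995.9 m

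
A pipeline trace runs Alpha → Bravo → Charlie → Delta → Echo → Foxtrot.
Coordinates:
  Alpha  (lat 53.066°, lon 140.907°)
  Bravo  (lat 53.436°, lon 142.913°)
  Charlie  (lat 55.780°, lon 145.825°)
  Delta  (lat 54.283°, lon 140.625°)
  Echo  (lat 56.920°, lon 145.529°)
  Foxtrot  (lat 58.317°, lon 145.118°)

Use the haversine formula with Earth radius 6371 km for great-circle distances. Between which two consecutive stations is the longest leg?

Leg distances:
Alpha→Bravo: 139.6 km
Bravo→Charlie: 321.0 km
Charlie→Delta: 370.7 km
Delta→Echo: 425.1 km
Echo→Foxtrot: 157.3 km
The longest leg is Delta–Echo at 425.1 km.

Delta–Echo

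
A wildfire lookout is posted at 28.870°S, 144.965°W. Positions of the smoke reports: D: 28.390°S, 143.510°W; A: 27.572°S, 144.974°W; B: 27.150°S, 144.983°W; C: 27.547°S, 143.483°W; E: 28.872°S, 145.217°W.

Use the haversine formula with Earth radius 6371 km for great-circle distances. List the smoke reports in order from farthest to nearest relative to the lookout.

C, B, D, A, E

Computing each great-circle distance from 28.870°S, 144.965°W:
C 27.547°S, 143.483°W: 206.7 km
B 27.150°S, 144.983°W: 191.3 km
D 28.390°S, 143.510°W: 151.7 km
A 27.572°S, 144.974°W: 144.3 km
E 28.872°S, 145.217°W: 24.5 km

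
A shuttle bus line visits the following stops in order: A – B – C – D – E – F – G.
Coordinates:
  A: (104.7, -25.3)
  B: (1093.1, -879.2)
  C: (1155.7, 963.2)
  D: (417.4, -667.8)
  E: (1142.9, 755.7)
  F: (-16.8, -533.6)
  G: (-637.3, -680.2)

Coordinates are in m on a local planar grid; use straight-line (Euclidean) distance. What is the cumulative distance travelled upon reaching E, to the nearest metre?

6538 m

Leg distances:
A→B: 1306.2 m  (cumulative 1306.2 m)
B→C: 1843.5 m  (cumulative 3149.6 m)
C→D: 1790.3 m  (cumulative 4940.0 m)
D→E: 1597.7 m  (cumulative 6537.7 m)
Cumulative distance at E ≈ 6538 m.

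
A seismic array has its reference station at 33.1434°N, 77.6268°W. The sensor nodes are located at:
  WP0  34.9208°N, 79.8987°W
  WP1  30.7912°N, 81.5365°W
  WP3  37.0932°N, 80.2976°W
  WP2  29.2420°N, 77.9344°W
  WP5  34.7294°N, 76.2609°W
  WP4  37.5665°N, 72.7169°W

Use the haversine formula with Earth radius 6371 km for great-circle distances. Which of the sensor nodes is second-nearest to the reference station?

WP0

Distances from the reference station (33.1434°N, 77.6268°W):
WP5: 216.7 km
WP0: 287.9 km
WP2: 434.8 km
WP1: 452.1 km
WP3: 501.8 km
WP4: 663.2 km
The second-nearest is WP0 at 287.9 km.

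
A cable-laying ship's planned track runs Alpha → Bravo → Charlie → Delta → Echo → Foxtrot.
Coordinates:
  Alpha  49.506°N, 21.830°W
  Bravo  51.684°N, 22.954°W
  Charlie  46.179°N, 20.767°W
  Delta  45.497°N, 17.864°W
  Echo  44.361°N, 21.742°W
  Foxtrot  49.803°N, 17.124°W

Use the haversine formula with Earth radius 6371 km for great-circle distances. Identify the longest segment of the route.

Leg distances:
Alpha→Bravo: 254.8 km
Bravo→Charlie: 632.6 km
Charlie→Delta: 237.3 km
Delta→Echo: 330.3 km
Echo→Foxtrot: 698.6 km
The longest leg is Echo–Foxtrot at 698.6 km.

Echo–Foxtrot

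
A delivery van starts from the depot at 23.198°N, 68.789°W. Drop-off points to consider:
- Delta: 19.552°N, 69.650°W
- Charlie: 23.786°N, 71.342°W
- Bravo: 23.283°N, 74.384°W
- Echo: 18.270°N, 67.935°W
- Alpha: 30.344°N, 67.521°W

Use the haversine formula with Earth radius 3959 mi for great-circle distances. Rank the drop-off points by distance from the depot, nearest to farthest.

Charlie, Delta, Echo, Bravo, Alpha

Distances from the depot:
Charlie 23.786°N, 71.342°W: 166.8 mi
Delta 19.552°N, 69.650°W: 257.9 mi
Echo 18.270°N, 67.935°W: 345.0 mi
Bravo 23.283°N, 74.384°W: 355.3 mi
Alpha 30.344°N, 67.521°W: 499.9 mi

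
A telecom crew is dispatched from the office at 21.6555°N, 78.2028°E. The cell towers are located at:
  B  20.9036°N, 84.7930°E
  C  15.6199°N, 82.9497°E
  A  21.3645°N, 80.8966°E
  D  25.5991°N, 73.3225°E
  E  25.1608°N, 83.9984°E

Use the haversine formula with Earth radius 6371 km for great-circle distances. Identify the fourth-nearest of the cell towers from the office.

E

Distance to each, sorted:
A: 280.5 km
D: 662.8 km
B: 687.9 km
E: 708.1 km
C: 836.8 km
The fourth-nearest is E at 708.1 km.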